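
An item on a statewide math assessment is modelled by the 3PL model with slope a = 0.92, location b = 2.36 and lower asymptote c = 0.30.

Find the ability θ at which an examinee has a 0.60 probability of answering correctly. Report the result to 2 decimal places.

P(θ) = c + (1 − c) · 1 / (1 + exp(−a(θ − b)))
Remove guessing floor: (0.60 − 0.30)/(1 − 0.30) = 0.4286
logit = ln(0.4286/0.5714) = -0.2877
θ = b + logit/(a) = 2.36 + (-0.2877)/0.9200 = 2.0473

2.05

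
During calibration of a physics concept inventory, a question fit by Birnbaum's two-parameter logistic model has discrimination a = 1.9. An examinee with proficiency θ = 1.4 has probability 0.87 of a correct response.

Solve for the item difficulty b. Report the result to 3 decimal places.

P(θ) = 1 / (1 + exp(−a(θ − b)))
logit(0.87) = ln(0.87/0.13) = 1.9010
b = θ − logit/(a) = 1.4 − 1.9010/1.9000 = 0.3995

0.399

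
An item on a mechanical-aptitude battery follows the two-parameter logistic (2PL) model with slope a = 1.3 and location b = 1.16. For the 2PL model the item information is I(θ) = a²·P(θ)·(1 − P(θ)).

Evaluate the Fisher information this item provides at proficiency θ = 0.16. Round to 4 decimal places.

0.2844

P = 1/(1+e^{1.3000}) = 0.2142
P(1−P) = 0.2142 × 0.7858 = 0.1683
I = a² × P(1−P) = 1.3² × 0.1683 = 0.28442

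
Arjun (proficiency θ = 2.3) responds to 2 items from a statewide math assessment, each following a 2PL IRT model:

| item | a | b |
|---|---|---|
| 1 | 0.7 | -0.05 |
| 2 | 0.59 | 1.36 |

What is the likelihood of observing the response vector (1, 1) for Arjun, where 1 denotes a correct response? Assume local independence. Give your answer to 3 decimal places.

P(θ) = 1 / (1 + exp(−a(θ − b)))
P_1 = 1/(1+e^{-1.6450}) = 0.8382
P_2 = 1/(1+e^{-0.5546}) = 0.6352
L = P_1 × P_2 = 0.8382 × 0.6352 = 0.53244

0.532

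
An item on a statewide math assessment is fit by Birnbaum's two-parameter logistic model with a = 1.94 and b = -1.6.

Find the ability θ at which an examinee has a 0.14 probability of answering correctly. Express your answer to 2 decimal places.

P(θ) = 1 / (1 + exp(−a(θ − b)))
logit = ln(0.1400/0.8600) = -1.8153
θ = b + logit/(a) = -1.6 + (-1.8153)/1.9400 = -2.5357

-2.54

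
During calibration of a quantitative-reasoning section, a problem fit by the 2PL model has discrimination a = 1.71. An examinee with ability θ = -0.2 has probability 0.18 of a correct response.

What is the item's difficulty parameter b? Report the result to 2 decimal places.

0.69

P(θ) = 1 / (1 + exp(−a(θ − b)))
logit(0.18) = ln(0.18/0.82) = -1.5163
b = θ − logit/(a) = -0.2 − (-1.5163)/1.7100 = 0.6868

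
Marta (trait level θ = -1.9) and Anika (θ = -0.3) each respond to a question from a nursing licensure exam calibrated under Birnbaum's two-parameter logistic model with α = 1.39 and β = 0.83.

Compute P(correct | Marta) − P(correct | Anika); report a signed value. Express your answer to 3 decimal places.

-0.150

P(θ) = 1 / (1 + exp(−α(θ − β)))
P(Marta) = 0.0220  [exponent -3.7947]
P(Anika) = 0.1721  [exponent -1.5707]
Difference = 0.0220 − 0.1721 = -0.1501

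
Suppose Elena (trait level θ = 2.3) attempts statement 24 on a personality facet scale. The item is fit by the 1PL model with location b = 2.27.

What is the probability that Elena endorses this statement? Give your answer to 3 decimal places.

P(θ) = 1 / (1 + exp(−(θ − b)))
Exponent: (2.3 − 2.27) = 0.0300
1/(1 + e^{-0.0300}) = 0.5075
P = 0.5075

0.507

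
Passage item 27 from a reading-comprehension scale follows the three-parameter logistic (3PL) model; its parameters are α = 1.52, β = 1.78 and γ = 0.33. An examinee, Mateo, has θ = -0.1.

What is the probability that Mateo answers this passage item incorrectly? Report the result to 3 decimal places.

0.634

P(θ) = γ + (1 − γ) · 1 / (1 + exp(−α(θ − β)))
Exponent: 1.52 × (-0.1 − 1.78) = -2.8576
1/(1 + e^{2.8576}) = 0.0543
P = 0.33 + 0.67 × 0.0543 = 0.3664
P(incorrect) = 1 − 0.3664 = 0.6336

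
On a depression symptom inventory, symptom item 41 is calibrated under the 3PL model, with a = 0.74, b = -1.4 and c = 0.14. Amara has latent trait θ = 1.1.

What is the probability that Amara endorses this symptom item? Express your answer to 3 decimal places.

P(θ) = c + (1 − c) · 1 / (1 + exp(−a(θ − b)))
Exponent: 0.74 × (1.1 − (-1.4)) = 1.8500
1/(1 + e^{-1.8500}) = 0.8641
P = 0.14 + 0.86 × 0.8641 = 0.8831

0.883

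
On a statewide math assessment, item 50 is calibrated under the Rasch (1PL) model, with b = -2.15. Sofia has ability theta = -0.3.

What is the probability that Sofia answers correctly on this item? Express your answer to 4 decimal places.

P(theta) = 1 / (1 + exp(−(theta − b)))
Exponent: (-0.3 − (-2.15)) = 1.8500
1/(1 + e^{-1.8500}) = 0.8641
P = 0.8641

0.8641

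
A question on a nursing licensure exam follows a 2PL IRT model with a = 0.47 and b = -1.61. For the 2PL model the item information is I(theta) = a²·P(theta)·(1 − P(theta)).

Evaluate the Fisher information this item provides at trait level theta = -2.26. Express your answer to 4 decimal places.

0.0540

P = 1/(1+e^{0.3055}) = 0.4242
P(1−P) = 0.4242 × 0.5758 = 0.2443
I = a² × P(1−P) = 0.47² × 0.2443 = 0.05396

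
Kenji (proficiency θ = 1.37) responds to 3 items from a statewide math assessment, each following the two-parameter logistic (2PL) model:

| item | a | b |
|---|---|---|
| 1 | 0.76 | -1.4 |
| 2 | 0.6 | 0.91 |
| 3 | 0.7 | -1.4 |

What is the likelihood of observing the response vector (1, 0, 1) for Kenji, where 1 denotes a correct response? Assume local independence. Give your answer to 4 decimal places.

0.3362

P(θ) = 1 / (1 + exp(−a(θ − b)))
P_1 = 1/(1+e^{-2.1052}) = 0.8914
P_2 = 1/(1+e^{-0.2760}) = 0.5686
P_3 = 1/(1+e^{-1.9390}) = 0.8742
L = P_1 × (1−P_2) × P_3 = 0.8914 × 0.4314 × 0.8742 = 0.33622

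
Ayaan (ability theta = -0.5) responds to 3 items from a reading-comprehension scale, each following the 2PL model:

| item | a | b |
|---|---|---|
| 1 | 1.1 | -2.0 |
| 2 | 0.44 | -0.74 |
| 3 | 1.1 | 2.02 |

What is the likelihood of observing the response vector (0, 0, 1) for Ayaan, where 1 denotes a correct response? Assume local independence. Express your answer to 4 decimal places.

P(theta) = 1 / (1 + exp(−a(theta − b)))
P_1 = 1/(1+e^{-1.6500}) = 0.8389
P_2 = 1/(1+e^{-0.1056}) = 0.5264
P_3 = 1/(1+e^{2.7720}) = 0.0589
L = (1−P_1) × (1−P_2) × P_3 = 0.1611 × 0.4736 × 0.0589 = 0.00449

0.0045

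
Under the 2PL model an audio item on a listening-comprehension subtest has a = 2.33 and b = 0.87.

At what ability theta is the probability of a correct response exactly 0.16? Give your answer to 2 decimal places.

P(theta) = 1 / (1 + exp(−a(theta − b)))
logit = ln(0.1600/0.8400) = -1.6582
theta = b + logit/(a) = 0.87 + (-1.6582)/2.3300 = 0.1583

0.16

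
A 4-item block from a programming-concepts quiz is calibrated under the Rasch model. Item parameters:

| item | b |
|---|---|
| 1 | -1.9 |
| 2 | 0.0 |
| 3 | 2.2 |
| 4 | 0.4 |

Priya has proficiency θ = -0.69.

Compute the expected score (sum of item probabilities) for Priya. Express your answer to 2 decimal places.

P(θ) = 1 / (1 + exp(−(θ − b)))
P_1 = 1/(1+e^{-1.2100}) = 0.7703
P_2 = 1/(1+e^{0.6900}) = 0.3340
P_3 = 1/(1+e^{2.8900}) = 0.0527
P_4 = 1/(1+e^{1.0900}) = 0.2516
E[score] = 0.7703 + 0.3340 + 0.0527 + 0.2516 = 1.4086

1.41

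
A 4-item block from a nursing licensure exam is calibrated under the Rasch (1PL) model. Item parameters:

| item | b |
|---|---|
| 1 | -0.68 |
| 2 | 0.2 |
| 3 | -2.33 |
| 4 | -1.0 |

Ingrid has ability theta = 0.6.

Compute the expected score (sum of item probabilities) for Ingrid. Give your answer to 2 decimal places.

3.16

P(theta) = 1 / (1 + exp(−(theta − b)))
P_1 = 1/(1+e^{-1.2800}) = 0.7824
P_2 = 1/(1+e^{-0.4000}) = 0.5987
P_3 = 1/(1+e^{-2.9300}) = 0.9493
P_4 = 1/(1+e^{-1.6000}) = 0.8320
E[score] = 0.7824 + 0.5987 + 0.9493 + 0.8320 = 3.1625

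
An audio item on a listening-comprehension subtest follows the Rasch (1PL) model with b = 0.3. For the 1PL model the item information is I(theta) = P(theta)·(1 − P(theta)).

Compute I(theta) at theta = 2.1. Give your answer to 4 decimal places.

P = 1/(1+e^{-1.8000}) = 0.8581
P(1−P) = 0.8581 × 0.1419 = 0.1217
I = P(1−P) = 0.12173

0.1217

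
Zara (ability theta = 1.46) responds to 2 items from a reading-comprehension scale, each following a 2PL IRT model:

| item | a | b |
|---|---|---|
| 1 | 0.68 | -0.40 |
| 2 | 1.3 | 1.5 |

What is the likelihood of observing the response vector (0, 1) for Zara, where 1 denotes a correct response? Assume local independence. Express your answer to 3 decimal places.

0.107

P(theta) = 1 / (1 + exp(−a(theta − b)))
P_1 = 1/(1+e^{-1.2648}) = 0.7799
P_2 = 1/(1+e^{0.0520}) = 0.4870
L = (1−P_1) × P_2 = 0.2201 × 0.4870 = 0.10721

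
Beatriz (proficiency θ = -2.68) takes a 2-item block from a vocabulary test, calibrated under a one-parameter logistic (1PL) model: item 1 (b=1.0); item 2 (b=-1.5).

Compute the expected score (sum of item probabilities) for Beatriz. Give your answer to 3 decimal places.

0.260

P(θ) = 1 / (1 + exp(−(θ − b)))
P_1 = 1/(1+e^{3.6800}) = 0.0246
P_2 = 1/(1+e^{1.1800}) = 0.2351
E[score] = 0.0246 + 0.2351 = 0.2597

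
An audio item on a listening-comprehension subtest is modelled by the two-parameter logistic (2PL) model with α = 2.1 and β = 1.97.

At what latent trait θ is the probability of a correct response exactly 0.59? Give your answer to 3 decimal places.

P(θ) = 1 / (1 + exp(−α(θ − β)))
logit = ln(0.5900/0.4100) = 0.3640
θ = β + logit/(α) = 1.97 + 0.3640/2.1000 = 2.1433

2.143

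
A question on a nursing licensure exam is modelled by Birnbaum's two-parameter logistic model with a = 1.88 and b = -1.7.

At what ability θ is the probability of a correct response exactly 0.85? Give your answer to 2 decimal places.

P(θ) = 1 / (1 + exp(−a(θ − b)))
logit = ln(0.8500/0.1500) = 1.7346
θ = b + logit/(a) = -1.7 + 1.7346/1.8800 = -0.7773

-0.78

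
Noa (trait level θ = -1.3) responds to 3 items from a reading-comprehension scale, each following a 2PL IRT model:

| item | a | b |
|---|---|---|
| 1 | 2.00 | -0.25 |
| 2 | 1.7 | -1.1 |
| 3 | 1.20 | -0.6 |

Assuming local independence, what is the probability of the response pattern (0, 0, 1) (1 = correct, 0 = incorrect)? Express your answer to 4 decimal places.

0.1569

P(θ) = 1 / (1 + exp(−a(θ − b)))
P_1 = 1/(1+e^{2.1000}) = 0.1091
P_2 = 1/(1+e^{0.3400}) = 0.4158
P_3 = 1/(1+e^{0.8400}) = 0.3015
L = (1−P_1) × (1−P_2) × P_3 = 0.8909 × 0.5842 × 0.3015 = 0.15694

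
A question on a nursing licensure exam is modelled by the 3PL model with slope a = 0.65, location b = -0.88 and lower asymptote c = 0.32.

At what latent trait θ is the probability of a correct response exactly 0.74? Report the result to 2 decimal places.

P(θ) = c + (1 − c) · 1 / (1 + exp(−a(θ − b)))
Remove guessing floor: (0.74 − 0.32)/(1 − 0.32) = 0.6176
logit = ln(0.6176/0.3824) = 0.4796
θ = b + logit/(a) = -0.88 + 0.4796/0.6500 = -0.1422

-0.14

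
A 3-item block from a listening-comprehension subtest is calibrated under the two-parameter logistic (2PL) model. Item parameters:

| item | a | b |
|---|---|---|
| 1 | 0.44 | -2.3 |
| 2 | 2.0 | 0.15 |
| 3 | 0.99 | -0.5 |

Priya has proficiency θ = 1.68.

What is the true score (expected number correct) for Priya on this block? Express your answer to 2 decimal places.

P(θ) = 1 / (1 + exp(−a(θ − b)))
P_1 = 1/(1+e^{-1.7512}) = 0.8521
P_2 = 1/(1+e^{-3.0600}) = 0.9552
P_3 = 1/(1+e^{-2.1582}) = 0.8964
E[score] = 0.8521 + 0.9552 + 0.8964 = 2.7037

2.70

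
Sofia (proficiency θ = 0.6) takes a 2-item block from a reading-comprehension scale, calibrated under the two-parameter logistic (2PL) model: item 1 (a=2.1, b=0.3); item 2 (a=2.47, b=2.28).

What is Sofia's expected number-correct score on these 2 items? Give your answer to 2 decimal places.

P(θ) = 1 / (1 + exp(−a(θ − b)))
P_1 = 1/(1+e^{-0.6300}) = 0.6525
P_2 = 1/(1+e^{4.1496}) = 0.0155
E[score] = 0.6525 + 0.0155 = 0.6680

0.67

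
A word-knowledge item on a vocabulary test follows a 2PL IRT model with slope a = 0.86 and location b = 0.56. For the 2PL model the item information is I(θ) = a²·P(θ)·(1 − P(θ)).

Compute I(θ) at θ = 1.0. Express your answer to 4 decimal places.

P = 1/(1+e^{-0.3784}) = 0.5935
P(1−P) = 0.5935 × 0.4065 = 0.2413
I = a² × P(1−P) = 0.86² × 0.2413 = 0.17844

0.1784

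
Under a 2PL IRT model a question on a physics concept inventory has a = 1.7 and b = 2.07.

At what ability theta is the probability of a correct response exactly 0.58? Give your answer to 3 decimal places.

P(theta) = 1 / (1 + exp(−a(theta − b)))
logit = ln(0.5800/0.4200) = 0.3228
theta = b + logit/(a) = 2.07 + 0.3228/1.7000 = 2.2599

2.260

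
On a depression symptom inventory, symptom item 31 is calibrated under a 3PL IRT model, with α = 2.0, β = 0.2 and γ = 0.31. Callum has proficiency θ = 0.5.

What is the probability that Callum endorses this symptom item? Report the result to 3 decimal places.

P(θ) = γ + (1 − γ) · 1 / (1 + exp(−α(θ − β)))
Exponent: 2.0 × (0.5 − 0.2) = 0.6000
1/(1 + e^{-0.6000}) = 0.6457
P = 0.31 + 0.69 × 0.6457 = 0.7555

0.756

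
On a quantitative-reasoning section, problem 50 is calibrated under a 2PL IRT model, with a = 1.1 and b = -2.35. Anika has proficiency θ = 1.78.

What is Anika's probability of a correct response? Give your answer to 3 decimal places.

P(θ) = 1 / (1 + exp(−a(θ − b)))
Exponent: 1.1 × (1.78 − (-2.35)) = 4.5430
1/(1 + e^{-4.5430}) = 0.9895

0.989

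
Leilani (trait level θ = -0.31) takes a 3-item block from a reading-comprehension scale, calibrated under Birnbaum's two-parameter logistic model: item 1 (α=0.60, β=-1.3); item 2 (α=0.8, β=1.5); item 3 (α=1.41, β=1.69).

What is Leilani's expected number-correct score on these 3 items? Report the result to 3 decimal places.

P(θ) = 1 / (1 + exp(−α(θ − β)))
P_1 = 1/(1+e^{-0.5940}) = 0.6443
P_2 = 1/(1+e^{1.4480}) = 0.1903
P_3 = 1/(1+e^{2.8200}) = 0.0563
E[score] = 0.6443 + 0.1903 + 0.0563 = 0.8908

0.891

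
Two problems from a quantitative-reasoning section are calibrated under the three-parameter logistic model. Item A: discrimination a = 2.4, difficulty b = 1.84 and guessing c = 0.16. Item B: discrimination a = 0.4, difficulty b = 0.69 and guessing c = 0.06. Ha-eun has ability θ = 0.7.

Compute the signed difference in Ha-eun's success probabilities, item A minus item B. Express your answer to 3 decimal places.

-0.320

P(θ) = c + (1 − c) · 1 / (1 + exp(−a(θ − b)))
P_A = 0.2111
P_B = 0.5309
P_A − P_B = -0.3198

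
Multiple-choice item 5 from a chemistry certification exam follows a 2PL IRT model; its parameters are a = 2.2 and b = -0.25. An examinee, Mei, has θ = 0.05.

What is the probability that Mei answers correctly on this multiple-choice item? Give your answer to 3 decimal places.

0.659

P(θ) = 1 / (1 + exp(−a(θ − b)))
Exponent: 2.2 × (0.05 − (-0.25)) = 0.6600
1/(1 + e^{-0.6600}) = 0.6593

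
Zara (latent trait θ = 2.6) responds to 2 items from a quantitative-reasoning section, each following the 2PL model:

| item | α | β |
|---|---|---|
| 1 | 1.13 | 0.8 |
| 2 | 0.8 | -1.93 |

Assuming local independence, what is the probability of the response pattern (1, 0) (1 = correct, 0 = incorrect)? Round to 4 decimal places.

P(θ) = 1 / (1 + exp(−α(θ − β)))
P_1 = 1/(1+e^{-2.0340}) = 0.8843
P_2 = 1/(1+e^{-3.6240}) = 0.9740
L = P_1 × (1−P_2) = 0.8843 × 0.0260 = 0.02298

0.0230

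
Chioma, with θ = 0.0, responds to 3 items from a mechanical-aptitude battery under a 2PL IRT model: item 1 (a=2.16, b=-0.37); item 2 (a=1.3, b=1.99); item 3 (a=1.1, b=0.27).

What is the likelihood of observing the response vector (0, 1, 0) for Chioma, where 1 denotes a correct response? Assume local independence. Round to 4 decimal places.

0.0125

P(θ) = 1 / (1 + exp(−a(θ − b)))
P_1 = 1/(1+e^{-0.7992}) = 0.6898
P_2 = 1/(1+e^{2.5870}) = 0.0700
P_3 = 1/(1+e^{0.2970}) = 0.4263
L = (1−P_1) × P_2 × (1−P_3) = 0.3102 × 0.0700 × 0.5737 = 0.01245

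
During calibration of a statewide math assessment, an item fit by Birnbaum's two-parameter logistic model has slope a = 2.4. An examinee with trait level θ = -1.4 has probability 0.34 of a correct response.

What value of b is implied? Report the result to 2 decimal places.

-1.12

P(θ) = 1 / (1 + exp(−a(θ − b)))
logit(0.34) = ln(0.34/0.66) = -0.6633
b = θ − logit/(a) = -1.4 − (-0.6633)/2.4000 = -1.1236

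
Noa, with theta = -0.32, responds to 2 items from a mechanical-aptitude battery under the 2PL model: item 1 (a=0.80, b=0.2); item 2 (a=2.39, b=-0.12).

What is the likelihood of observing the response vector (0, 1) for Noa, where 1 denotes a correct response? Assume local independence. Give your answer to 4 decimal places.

0.2306

P(theta) = 1 / (1 + exp(−a(theta − b)))
P_1 = 1/(1+e^{0.4160}) = 0.3975
P_2 = 1/(1+e^{0.4780}) = 0.3827
L = (1−P_1) × P_2 = 0.6025 × 0.3827 = 0.23060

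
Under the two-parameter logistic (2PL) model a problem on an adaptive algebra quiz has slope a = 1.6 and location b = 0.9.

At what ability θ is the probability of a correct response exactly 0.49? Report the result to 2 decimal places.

P(θ) = 1 / (1 + exp(−a(θ − b)))
logit = ln(0.4900/0.5100) = -0.0400
θ = b + logit/(a) = 0.9 + (-0.0400)/1.6000 = 0.8750

0.87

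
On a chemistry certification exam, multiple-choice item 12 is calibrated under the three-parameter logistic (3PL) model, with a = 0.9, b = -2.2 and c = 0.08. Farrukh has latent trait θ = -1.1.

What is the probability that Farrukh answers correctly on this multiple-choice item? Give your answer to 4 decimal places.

0.7508

P(θ) = c + (1 − c) · 1 / (1 + exp(−a(θ − b)))
Exponent: 0.9 × (-1.1 − (-2.2)) = 0.9900
1/(1 + e^{-0.9900}) = 0.7291
P = 0.08 + 0.92 × 0.7291 = 0.7508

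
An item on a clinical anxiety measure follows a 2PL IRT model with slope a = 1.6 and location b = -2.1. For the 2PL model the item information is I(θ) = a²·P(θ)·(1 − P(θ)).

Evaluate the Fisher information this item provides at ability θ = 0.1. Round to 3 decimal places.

0.071

P = 1/(1+e^{-3.5200}) = 0.9713
P(1−P) = 0.9713 × 0.0287 = 0.0279
I = a² × P(1−P) = 1.6² × 0.0279 = 0.07148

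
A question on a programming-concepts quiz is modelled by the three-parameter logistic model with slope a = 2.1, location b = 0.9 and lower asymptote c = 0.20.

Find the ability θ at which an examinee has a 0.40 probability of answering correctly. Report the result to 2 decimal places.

0.38

P(θ) = c + (1 − c) · 1 / (1 + exp(−a(θ − b)))
Remove guessing floor: (0.40 − 0.20)/(1 − 0.20) = 0.2500
logit = ln(0.2500/0.7500) = -1.0986
θ = b + logit/(a) = 0.9 + (-1.0986)/2.1000 = 0.3769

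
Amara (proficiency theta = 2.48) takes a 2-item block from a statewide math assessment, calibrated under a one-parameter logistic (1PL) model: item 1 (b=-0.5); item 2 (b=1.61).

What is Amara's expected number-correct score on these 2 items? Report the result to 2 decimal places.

P(theta) = 1 / (1 + exp(−(theta − b)))
P_1 = 1/(1+e^{-2.9800}) = 0.9517
P_2 = 1/(1+e^{-0.8700}) = 0.7047
E[score] = 0.9517 + 0.7047 = 1.6564

1.66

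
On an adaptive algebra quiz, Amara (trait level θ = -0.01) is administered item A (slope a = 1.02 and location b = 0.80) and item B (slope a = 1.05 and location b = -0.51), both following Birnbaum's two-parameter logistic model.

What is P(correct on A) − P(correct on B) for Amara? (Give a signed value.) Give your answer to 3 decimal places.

P(θ) = 1 / (1 + exp(−a(θ − b)))
P_A = 0.3044
P_B = 0.6283
P_A − P_B = -0.3239

-0.324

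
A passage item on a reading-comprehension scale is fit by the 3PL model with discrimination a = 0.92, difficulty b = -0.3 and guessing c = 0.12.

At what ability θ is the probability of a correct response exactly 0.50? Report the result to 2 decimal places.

P(θ) = c + (1 − c) · 1 / (1 + exp(−a(θ − b)))
Remove guessing floor: (0.50 − 0.12)/(1 − 0.12) = 0.4318
logit = ln(0.4318/0.5682) = -0.2744
θ = b + logit/(a) = -0.3 + (-0.2744)/0.9200 = -0.5983

-0.60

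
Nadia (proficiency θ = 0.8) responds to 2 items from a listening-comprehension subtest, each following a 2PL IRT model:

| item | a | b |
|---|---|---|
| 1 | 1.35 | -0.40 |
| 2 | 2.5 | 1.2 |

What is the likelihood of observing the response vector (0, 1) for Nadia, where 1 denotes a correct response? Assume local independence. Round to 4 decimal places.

P(θ) = 1 / (1 + exp(−a(θ − b)))
P_1 = 1/(1+e^{-1.6200}) = 0.8348
P_2 = 1/(1+e^{1.0000}) = 0.2689
L = (1−P_1) × P_2 = 0.1652 × 0.2689 = 0.04443

0.0444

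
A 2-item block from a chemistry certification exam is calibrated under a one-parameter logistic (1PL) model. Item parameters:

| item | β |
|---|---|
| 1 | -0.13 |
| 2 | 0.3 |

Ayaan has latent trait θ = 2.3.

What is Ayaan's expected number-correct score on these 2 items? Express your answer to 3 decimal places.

1.800

P(θ) = 1 / (1 + exp(−(θ − β)))
P_1 = 1/(1+e^{-2.4300}) = 0.9191
P_2 = 1/(1+e^{-2.0000}) = 0.8808
E[score] = 0.9191 + 0.8808 = 1.7999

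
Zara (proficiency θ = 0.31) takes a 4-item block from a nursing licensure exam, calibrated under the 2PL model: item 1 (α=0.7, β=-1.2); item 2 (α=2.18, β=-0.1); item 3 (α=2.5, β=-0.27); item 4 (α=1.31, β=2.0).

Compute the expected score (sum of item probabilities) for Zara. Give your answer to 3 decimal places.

P(θ) = 1 / (1 + exp(−α(θ − β)))
P_1 = 1/(1+e^{-1.0570}) = 0.7421
P_2 = 1/(1+e^{-0.8938}) = 0.7097
P_3 = 1/(1+e^{-1.4500}) = 0.8100
P_4 = 1/(1+e^{2.2139}) = 0.0985
E[score] = 0.7421 + 0.7097 + 0.8100 + 0.0985 = 2.3603

2.360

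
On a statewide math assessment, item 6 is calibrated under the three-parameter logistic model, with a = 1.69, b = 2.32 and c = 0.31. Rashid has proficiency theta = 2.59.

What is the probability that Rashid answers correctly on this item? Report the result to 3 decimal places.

0.732

P(theta) = c + (1 − c) · 1 / (1 + exp(−a(theta − b)))
Exponent: 1.69 × (2.59 − 2.32) = 0.4563
1/(1 + e^{-0.4563}) = 0.6121
P = 0.31 + 0.69 × 0.6121 = 0.7324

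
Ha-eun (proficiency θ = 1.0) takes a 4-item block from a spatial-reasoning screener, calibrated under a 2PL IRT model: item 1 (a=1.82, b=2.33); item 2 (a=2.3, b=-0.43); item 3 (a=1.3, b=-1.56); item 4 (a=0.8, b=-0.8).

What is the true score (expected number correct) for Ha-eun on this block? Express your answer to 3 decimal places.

2.819

P(θ) = 1 / (1 + exp(−a(θ − b)))
P_1 = 1/(1+e^{2.4206}) = 0.0816
P_2 = 1/(1+e^{-3.2890}) = 0.9640
P_3 = 1/(1+e^{-3.3280}) = 0.9654
P_4 = 1/(1+e^{-1.4400}) = 0.8085
E[score] = 0.0816 + 0.9640 + 0.9654 + 0.8085 = 2.8195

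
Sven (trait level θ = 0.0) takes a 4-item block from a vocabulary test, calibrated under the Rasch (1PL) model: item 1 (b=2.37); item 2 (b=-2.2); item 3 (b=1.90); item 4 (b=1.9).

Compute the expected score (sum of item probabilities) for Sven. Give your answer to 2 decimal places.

P(θ) = 1 / (1 + exp(−(θ − b)))
P_1 = 1/(1+e^{2.3700}) = 0.0855
P_2 = 1/(1+e^{-2.2000}) = 0.9002
P_3 = 1/(1+e^{1.9000}) = 0.1301
P_4 = 1/(1+e^{1.9000}) = 0.1301
E[score] = 0.0855 + 0.9002 + 0.1301 + 0.1301 = 1.2460

1.25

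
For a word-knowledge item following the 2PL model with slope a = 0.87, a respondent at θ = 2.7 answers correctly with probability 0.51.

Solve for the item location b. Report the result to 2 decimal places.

2.65

P(θ) = 1 / (1 + exp(−a(θ − b)))
logit(0.51) = ln(0.51/0.49) = 0.0400
b = θ − logit/(a) = 2.7 − 0.0400/0.8700 = 2.6540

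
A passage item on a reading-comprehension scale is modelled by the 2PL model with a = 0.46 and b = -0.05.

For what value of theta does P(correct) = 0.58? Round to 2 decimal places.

0.65

P(theta) = 1 / (1 + exp(−a(theta − b)))
logit = ln(0.5800/0.4200) = 0.3228
theta = b + logit/(a) = -0.05 + 0.3228/0.4600 = 0.6517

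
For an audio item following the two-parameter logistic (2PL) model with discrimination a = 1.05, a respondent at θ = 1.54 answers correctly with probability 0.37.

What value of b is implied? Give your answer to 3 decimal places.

P(θ) = 1 / (1 + exp(−a(θ − b)))
logit(0.37) = ln(0.37/0.63) = -0.5322
b = θ − logit/(a) = 1.54 − (-0.5322)/1.0500 = 2.0469

2.047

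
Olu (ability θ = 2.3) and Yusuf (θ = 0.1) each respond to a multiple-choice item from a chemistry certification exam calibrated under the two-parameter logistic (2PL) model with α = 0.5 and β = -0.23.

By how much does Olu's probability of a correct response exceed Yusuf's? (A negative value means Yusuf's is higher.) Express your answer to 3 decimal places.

0.239

P(θ) = 1 / (1 + exp(−α(θ − β)))
P(Olu) = 0.7799  [exponent 1.2650]
P(Yusuf) = 0.5412  [exponent 0.1650]
Difference = 0.7799 − 0.5412 = 0.2387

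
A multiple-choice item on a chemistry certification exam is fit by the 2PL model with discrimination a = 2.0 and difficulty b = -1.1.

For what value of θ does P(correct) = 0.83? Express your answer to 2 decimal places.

-0.31

P(θ) = 1 / (1 + exp(−a(θ − b)))
logit = ln(0.8300/0.1700) = 1.5856
θ = b + logit/(a) = -1.1 + 1.5856/2.0000 = -0.3072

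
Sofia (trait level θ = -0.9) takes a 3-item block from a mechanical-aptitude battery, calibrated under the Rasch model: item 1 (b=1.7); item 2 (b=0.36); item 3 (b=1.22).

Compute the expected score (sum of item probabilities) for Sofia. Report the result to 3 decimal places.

0.397

P(θ) = 1 / (1 + exp(−(θ − b)))
P_1 = 1/(1+e^{2.6000}) = 0.0691
P_2 = 1/(1+e^{1.2600}) = 0.2210
P_3 = 1/(1+e^{2.1200}) = 0.1072
E[score] = 0.0691 + 0.2210 + 0.1072 = 0.3973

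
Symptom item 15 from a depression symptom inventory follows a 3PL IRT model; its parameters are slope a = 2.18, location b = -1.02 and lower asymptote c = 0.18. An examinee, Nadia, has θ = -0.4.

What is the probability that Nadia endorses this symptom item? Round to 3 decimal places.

0.831

P(θ) = c + (1 − c) · 1 / (1 + exp(−a(θ − b)))
Exponent: 2.18 × (-0.4 − (-1.02)) = 1.3516
1/(1 + e^{-1.3516}) = 0.7944
P = 0.18 + 0.82 × 0.7944 = 0.8314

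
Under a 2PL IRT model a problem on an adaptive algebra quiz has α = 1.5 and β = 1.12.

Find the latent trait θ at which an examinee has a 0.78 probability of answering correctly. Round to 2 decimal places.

P(θ) = 1 / (1 + exp(−α(θ − β)))
logit = ln(0.7800/0.2200) = 1.2657
θ = β + logit/(α) = 1.12 + 1.2657/1.5000 = 1.9638

1.96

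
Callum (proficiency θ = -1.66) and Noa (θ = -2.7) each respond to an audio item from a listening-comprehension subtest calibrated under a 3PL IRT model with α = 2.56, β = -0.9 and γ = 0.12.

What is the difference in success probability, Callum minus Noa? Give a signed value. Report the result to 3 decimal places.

0.101

P(θ) = γ + (1 − γ) · 1 / (1 + exp(−α(θ − β)))
P(Callum) = 0.2300  [exponent -1.9456]
P(Noa) = 0.1287  [exponent -4.6080]
Difference = 0.2300 − 0.1287 = 0.1013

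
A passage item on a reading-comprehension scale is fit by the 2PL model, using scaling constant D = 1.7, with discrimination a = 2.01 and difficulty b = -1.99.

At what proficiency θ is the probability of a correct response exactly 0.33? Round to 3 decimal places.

-2.197

P(θ) = 1 / (1 + exp(−D·a(θ − b)))
logit = ln(0.3300/0.6700) = -0.7082
θ = b + logit/(1.7·a) = -1.99 + (-0.7082)/3.4170 = -2.1973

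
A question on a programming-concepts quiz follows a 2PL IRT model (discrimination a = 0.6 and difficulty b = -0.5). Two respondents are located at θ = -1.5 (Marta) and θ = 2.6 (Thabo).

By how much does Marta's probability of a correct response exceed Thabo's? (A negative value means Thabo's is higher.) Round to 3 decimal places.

P(θ) = 1 / (1 + exp(−a(θ − b)))
P(Marta) = 0.3543  [exponent -0.6000]
P(Thabo) = 0.8653  [exponent 1.8600]
Difference = 0.3543 − 0.8653 = -0.5110

-0.511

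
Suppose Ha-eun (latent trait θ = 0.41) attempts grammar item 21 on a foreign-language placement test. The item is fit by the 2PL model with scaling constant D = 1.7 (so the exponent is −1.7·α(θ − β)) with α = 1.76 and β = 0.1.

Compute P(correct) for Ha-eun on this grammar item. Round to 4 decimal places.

0.7166

P(θ) = 1 / (1 + exp(−D·α(θ − β)))
Exponent: 1.7 × 1.76 × (0.41 − 0.1) = 0.9275
1/(1 + e^{-0.9275}) = 0.7166
P = 0.7166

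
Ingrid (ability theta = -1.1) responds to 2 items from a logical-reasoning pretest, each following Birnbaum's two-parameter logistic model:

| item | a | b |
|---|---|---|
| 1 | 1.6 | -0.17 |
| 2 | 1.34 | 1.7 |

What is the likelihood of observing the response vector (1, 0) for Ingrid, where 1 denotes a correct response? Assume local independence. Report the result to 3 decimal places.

0.180

P(theta) = 1 / (1 + exp(−a(theta − b)))
P_1 = 1/(1+e^{1.4880}) = 0.1842
P_2 = 1/(1+e^{3.7520}) = 0.0229
L = P_1 × (1−P_2) = 0.1842 × 0.9771 = 0.18000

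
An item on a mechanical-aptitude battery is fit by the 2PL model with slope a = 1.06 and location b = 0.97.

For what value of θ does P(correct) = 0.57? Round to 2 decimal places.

P(θ) = 1 / (1 + exp(−a(θ − b)))
logit = ln(0.5700/0.4300) = 0.2819
θ = b + logit/(a) = 0.97 + 0.2819/1.0600 = 1.2359

1.24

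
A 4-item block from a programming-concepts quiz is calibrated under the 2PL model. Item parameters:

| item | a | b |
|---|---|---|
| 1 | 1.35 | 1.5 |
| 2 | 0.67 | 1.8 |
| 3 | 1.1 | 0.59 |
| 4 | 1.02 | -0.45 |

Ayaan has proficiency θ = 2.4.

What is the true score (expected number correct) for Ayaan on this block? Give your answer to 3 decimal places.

3.198

P(θ) = 1 / (1 + exp(−a(θ − b)))
P_1 = 1/(1+e^{-1.2150}) = 0.7712
P_2 = 1/(1+e^{-0.4020}) = 0.5992
P_3 = 1/(1+e^{-1.9910}) = 0.8798
P_4 = 1/(1+e^{-2.9070}) = 0.9482
E[score] = 0.7712 + 0.5992 + 0.8798 + 0.9482 = 3.1984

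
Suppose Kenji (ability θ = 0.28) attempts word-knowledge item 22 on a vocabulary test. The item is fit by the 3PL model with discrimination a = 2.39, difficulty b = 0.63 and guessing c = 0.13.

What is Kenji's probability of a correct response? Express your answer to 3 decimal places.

P(θ) = c + (1 − c) · 1 / (1 + exp(−a(θ − b)))
Exponent: 2.39 × (0.28 − 0.63) = -0.8365
1/(1 + e^{0.8365}) = 0.3023
P = 0.13 + 0.87 × 0.3023 = 0.3930

0.393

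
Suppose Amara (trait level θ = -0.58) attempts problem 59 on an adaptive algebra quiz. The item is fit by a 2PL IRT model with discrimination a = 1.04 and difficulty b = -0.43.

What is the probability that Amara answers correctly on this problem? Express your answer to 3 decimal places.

P(θ) = 1 / (1 + exp(−a(θ − b)))
Exponent: 1.04 × (-0.58 − (-0.43)) = -0.1560
1/(1 + e^{0.1560}) = 0.4611

0.461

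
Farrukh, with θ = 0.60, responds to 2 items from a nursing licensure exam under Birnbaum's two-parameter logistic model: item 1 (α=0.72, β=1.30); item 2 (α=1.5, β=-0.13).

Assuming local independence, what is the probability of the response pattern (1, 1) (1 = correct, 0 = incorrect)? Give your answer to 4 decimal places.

P(θ) = 1 / (1 + exp(−α(θ − β)))
P_1 = 1/(1+e^{0.5040}) = 0.3766
P_2 = 1/(1+e^{-1.0950}) = 0.7493
L = P_1 × P_2 = 0.3766 × 0.7493 = 0.28220

0.2822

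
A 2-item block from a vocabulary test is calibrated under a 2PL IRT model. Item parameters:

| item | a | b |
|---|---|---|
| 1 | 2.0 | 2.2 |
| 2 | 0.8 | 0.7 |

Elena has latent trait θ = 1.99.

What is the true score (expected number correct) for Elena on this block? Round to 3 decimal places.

1.134

P(θ) = 1 / (1 + exp(−a(θ − b)))
P_1 = 1/(1+e^{0.4200}) = 0.3965
P_2 = 1/(1+e^{-1.0320}) = 0.7373
E[score] = 0.3965 + 0.7373 = 1.1338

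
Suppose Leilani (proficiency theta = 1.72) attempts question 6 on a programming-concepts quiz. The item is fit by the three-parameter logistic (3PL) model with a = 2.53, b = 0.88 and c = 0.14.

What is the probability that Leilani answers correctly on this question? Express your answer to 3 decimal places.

P(theta) = c + (1 − c) · 1 / (1 + exp(−a(theta − b)))
Exponent: 2.53 × (1.72 − 0.88) = 2.1252
1/(1 + e^{-2.1252}) = 0.8933
P = 0.14 + 0.86 × 0.8933 = 0.9083

0.908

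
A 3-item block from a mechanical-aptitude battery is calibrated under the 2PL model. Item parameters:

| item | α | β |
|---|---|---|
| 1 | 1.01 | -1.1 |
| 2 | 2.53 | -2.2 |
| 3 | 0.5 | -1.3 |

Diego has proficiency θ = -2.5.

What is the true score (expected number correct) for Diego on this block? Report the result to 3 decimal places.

0.869

P(θ) = 1 / (1 + exp(−α(θ − β)))
P_1 = 1/(1+e^{1.4140}) = 0.1956
P_2 = 1/(1+e^{0.7590}) = 0.3189
P_3 = 1/(1+e^{0.6000}) = 0.3543
E[score] = 0.1956 + 0.3189 + 0.3543 = 0.8688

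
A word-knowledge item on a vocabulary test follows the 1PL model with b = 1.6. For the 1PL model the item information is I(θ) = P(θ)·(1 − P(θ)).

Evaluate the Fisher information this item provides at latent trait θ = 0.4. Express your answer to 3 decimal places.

0.178

P = 1/(1+e^{1.2000}) = 0.2315
P(1−P) = 0.2315 × 0.7685 = 0.1779
I = P(1−P) = 0.17789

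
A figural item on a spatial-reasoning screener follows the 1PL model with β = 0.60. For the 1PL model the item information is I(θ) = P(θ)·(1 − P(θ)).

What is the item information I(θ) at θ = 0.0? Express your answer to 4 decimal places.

P = 1/(1+e^{0.6000}) = 0.3543
P(1−P) = 0.3543 × 0.6457 = 0.2288
I = P(1−P) = 0.22878

0.2288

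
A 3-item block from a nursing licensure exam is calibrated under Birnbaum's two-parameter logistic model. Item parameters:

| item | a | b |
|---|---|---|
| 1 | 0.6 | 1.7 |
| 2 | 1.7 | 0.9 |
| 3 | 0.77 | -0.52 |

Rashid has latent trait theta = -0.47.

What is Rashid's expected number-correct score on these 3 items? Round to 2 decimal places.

0.81

P(theta) = 1 / (1 + exp(−a(theta − b)))
P_1 = 1/(1+e^{1.3020}) = 0.2138
P_2 = 1/(1+e^{2.3290}) = 0.0887
P_3 = 1/(1+e^{-0.0385}) = 0.5096
E[score] = 0.2138 + 0.0887 + 0.5096 = 0.8122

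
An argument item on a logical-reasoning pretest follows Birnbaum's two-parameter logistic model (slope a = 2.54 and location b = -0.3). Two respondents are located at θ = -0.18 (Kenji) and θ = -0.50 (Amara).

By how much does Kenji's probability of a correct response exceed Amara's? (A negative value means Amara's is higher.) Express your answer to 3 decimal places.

P(θ) = 1 / (1 + exp(−a(θ − b)))
P(Kenji) = 0.5756  [exponent 0.3048]
P(Amara) = 0.3757  [exponent -0.5080]
Difference = 0.5756 − 0.3757 = 0.2000

0.200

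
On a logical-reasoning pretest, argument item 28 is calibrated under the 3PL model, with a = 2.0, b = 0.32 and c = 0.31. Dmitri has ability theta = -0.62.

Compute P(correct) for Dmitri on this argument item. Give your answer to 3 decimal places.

P(theta) = c + (1 − c) · 1 / (1 + exp(−a(theta − b)))
Exponent: 2.0 × (-0.62 − 0.32) = -1.8800
1/(1 + e^{1.8800}) = 0.1324
P = 0.31 + 0.69 × 0.1324 = 0.4013

0.401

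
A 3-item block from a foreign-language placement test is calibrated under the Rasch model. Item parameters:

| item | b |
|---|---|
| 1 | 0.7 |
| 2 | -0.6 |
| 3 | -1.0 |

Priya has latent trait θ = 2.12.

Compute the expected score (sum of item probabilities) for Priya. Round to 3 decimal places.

P(θ) = 1 / (1 + exp(−(θ − b)))
P_1 = 1/(1+e^{-1.4200}) = 0.8053
P_2 = 1/(1+e^{-2.7200}) = 0.9382
P_3 = 1/(1+e^{-3.1200}) = 0.9577
E[score] = 0.8053 + 0.9382 + 0.9577 = 2.7012

2.701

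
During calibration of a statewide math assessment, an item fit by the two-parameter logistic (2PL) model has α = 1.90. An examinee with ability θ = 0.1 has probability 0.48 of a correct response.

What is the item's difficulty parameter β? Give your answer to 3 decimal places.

0.142

P(θ) = 1 / (1 + exp(−α(θ − β)))
logit(0.48) = ln(0.48/0.52) = -0.0800
β = θ − logit/(α) = 0.1 − (-0.0800)/1.9000 = 0.1421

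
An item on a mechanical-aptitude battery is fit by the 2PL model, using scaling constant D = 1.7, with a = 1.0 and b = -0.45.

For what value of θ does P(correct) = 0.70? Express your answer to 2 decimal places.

P(θ) = 1 / (1 + exp(−D·a(θ − b)))
logit = ln(0.7000/0.3000) = 0.8473
θ = b + logit/(1.7·a) = -0.45 + 0.8473/1.7000 = 0.0484

0.05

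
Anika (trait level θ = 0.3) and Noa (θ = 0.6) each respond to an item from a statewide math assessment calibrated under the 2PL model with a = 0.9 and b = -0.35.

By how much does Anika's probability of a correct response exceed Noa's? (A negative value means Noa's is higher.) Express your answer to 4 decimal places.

P(θ) = 1 / (1 + exp(−a(θ − b)))
P(Anika) = 0.6422  [exponent 0.5850]
P(Noa) = 0.7016  [exponent 0.8550]
Difference = 0.6422 − 0.7016 = -0.0594

-0.0594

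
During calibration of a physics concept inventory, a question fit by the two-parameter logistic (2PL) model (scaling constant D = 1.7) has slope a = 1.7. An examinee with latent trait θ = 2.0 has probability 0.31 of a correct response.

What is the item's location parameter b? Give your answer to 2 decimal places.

2.28

P(θ) = 1 / (1 + exp(−D·a(θ − b)))
logit(0.31) = ln(0.31/0.69) = -0.8001
b = θ − logit/(1.7·a) = 2.0 − (-0.8001)/2.8900 = 2.2769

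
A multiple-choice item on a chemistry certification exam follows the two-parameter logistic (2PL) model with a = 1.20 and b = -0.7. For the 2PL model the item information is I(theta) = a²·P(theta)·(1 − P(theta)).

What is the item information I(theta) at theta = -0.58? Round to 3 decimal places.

P = 1/(1+e^{-0.1440}) = 0.5359
P(1−P) = 0.5359 × 0.4641 = 0.2487
I = a² × P(1−P) = 1.20² × 0.2487 = 0.35814

0.358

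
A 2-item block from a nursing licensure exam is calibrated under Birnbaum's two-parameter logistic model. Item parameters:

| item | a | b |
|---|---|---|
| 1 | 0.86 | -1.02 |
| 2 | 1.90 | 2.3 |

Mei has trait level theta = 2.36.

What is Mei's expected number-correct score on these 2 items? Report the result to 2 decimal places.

P(theta) = 1 / (1 + exp(−a(theta − b)))
P_1 = 1/(1+e^{-2.9068}) = 0.9482
P_2 = 1/(1+e^{-0.1140}) = 0.5285
E[score] = 0.9482 + 0.5285 = 1.4767

1.48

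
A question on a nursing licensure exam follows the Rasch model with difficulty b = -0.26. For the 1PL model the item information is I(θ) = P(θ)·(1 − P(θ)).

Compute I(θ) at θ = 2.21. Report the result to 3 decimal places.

0.072

P = 1/(1+e^{-2.4700}) = 0.9220
P(1−P) = 0.9220 × 0.0780 = 0.0719
I = P(1−P) = 0.07191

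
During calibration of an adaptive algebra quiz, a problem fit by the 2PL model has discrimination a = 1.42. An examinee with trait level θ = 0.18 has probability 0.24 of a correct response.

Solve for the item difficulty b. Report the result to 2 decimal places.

0.99

P(θ) = 1 / (1 + exp(−a(θ − b)))
logit(0.24) = ln(0.24/0.76) = -1.1527
b = θ − logit/(a) = 0.18 − (-1.1527)/1.4200 = 0.9917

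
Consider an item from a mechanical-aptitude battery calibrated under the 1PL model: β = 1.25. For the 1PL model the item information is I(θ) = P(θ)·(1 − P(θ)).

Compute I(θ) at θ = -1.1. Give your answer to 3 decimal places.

P = 1/(1+e^{2.3500}) = 0.0871
P(1−P) = 0.0871 × 0.9129 = 0.0795
I = P(1−P) = 0.07949

0.079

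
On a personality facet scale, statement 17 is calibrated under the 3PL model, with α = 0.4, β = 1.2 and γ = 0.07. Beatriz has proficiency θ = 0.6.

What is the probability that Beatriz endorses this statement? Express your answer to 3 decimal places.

P(θ) = γ + (1 − γ) · 1 / (1 + exp(−α(θ − β)))
Exponent: 0.4 × (0.6 − 1.2) = -0.2400
1/(1 + e^{0.2400}) = 0.4403
P = 0.07 + 0.93 × 0.4403 = 0.4795

0.479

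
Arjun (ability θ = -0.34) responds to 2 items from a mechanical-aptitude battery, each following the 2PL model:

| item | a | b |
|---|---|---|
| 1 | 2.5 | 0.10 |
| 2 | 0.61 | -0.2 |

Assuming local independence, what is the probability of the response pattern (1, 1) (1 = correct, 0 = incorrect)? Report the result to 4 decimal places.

P(θ) = 1 / (1 + exp(−a(θ − b)))
P_1 = 1/(1+e^{1.1000}) = 0.2497
P_2 = 1/(1+e^{0.0854}) = 0.4787
L = P_1 × P_2 = 0.2497 × 0.4787 = 0.11954

0.1195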